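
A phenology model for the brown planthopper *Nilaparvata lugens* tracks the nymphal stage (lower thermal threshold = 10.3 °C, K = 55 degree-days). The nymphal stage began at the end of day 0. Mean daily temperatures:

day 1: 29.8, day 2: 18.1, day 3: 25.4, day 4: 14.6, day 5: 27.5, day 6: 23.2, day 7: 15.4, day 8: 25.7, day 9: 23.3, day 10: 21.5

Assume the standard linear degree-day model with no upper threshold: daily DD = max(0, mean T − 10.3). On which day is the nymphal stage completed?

day 5

Daily DD above 10.3 °C: 19.5, 7.8, 15.1, 4.3, 17.2, 12.9, 5.1, 15.4, 13.0, 11.2.
Cumulative: 19.5, 27.3, 42.4, 46.7, 63.9, 76.8, 81.9, 97.3, 110.3, 121.5.
The total first reaches 55 DD on day 5.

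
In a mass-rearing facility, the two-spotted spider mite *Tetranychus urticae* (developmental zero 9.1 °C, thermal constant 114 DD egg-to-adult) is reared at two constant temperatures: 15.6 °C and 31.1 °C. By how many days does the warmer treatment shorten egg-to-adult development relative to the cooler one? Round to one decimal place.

12.4 days

At 15.6 °C: 114 / (15.6 − 9.1) = 114 / 6.5 = 17.538 d.
At 31.1 °C: 114 / (31.1 − 9.1) = 114 / 22.0 = 5.182 d.
Difference = |17.538 − 5.182| = 12.357 ≈ 12.4 days.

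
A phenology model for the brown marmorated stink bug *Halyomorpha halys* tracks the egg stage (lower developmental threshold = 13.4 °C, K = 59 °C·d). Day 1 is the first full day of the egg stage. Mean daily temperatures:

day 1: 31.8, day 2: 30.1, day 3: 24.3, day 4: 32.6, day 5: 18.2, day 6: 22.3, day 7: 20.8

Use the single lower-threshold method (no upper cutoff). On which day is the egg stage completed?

Daily DD above 13.4 °C: 18.4, 16.7, 10.9, 19.2, 4.8, 8.9, 7.4.
Cumulative: 18.4, 35.1, 46.0, 65.2, 70.0, 78.9, 86.3.
The total first reaches 59 DD on day 4.

day 4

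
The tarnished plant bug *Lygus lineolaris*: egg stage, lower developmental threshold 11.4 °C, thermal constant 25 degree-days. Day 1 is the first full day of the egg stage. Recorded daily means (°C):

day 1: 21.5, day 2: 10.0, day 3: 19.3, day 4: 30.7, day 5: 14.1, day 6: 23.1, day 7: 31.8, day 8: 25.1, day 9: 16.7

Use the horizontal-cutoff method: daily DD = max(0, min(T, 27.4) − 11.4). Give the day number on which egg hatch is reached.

Daily DD above 11.4 °C (capped at 16.0): 10.1, 0.0, 7.9, 16.0, 2.7, 11.7, 16.0, 13.7, 5.3.
Cumulative: 10.1, 10.1, 18.0, 34.0, 36.7, 48.4, 64.4, 78.1, 83.4.
The total first reaches 25 DD on day 4.

day 4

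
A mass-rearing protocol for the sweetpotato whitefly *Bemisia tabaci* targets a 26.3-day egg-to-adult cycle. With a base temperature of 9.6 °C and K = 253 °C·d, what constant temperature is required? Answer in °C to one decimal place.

19.2 °C

Required daily accumulation = 253 / 26.3 = 9.620 DD/day.
T = T_base + 9.620 = 9.6 + 9.620 = 19.220 ≈ 19.2 °C.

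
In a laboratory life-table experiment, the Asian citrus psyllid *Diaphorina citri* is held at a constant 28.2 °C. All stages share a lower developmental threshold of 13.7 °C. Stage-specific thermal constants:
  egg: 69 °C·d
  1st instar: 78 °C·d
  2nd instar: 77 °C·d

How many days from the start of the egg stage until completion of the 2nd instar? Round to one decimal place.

15.4 days

Daily accumulation at 28.2 °C = 28.2 − 13.7 = 14.5 DD/day.
Total K = 69 + 78 + 77 = 224 DD.
Total duration = 224 / 14.5 = 15.448 ≈ 15.4 days.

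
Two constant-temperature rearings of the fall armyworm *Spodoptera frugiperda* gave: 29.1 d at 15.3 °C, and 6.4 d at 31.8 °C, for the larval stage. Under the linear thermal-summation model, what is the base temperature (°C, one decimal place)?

Equal thermal constants: D₁(T₁ − T_b) = D₂(T₂ − T_b).
29.1·(15.3 − T_b) = 6.4·(31.8 − T_b)
T_b = (29.1·15.3 − 6.4·31.8) / (29.1 − 6.4) = 241.71 / 22.7 = 10.648 °C ≈ 10.6 °C.

10.6 °C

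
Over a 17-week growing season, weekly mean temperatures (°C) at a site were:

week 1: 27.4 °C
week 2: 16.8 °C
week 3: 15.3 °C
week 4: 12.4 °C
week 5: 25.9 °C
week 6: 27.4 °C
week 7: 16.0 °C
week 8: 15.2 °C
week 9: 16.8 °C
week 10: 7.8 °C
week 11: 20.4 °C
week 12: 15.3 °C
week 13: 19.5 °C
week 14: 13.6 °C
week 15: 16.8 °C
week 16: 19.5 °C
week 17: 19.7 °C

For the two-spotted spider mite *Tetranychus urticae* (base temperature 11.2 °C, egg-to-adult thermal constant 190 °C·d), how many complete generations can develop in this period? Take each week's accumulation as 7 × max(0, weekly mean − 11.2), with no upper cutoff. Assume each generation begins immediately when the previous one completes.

4 generations

Weekly DD (7 × max(0, T̄ − 11.2)): 113.4, 39.2, 28.7, 8.4, 102.9, 113.4, 33.6, 28.0, 39.2, 0.0, 64.4, 28.7, 58.1, 16.8, 39.2, 58.1, 59.5.
Season total = 831.6 DD.
Complete generations = ⌊831.6 / 190⌋ = 4.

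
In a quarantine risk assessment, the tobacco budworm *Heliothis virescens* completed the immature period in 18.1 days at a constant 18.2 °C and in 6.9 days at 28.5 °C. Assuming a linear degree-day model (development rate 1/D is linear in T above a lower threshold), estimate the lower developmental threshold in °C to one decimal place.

Under the model K = D·(T − T_b), so D₁·(T₁ − T_b) = D₂·(T₂ − T_b).
18.1·(18.2 − T_b) = 6.9·(28.5 − T_b)
T_b = (18.1·18.2 − 6.9·28.5) / (18.1 − 6.9) = 132.77 / 11.2 = 11.854 °C ≈ 11.9 °C.

11.9 °C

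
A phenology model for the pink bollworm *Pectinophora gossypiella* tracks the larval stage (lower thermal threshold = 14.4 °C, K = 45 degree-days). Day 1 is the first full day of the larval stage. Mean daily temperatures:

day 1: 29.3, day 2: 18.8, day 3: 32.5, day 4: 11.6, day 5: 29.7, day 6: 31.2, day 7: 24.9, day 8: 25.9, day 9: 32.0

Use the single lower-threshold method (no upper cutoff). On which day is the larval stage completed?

day 5

Daily DD above 14.4 °C: 14.9, 4.4, 18.1, 0.0, 15.3, 16.8, 10.5, 11.5, 17.6.
Cumulative: 14.9, 19.3, 37.4, 37.4, 52.7, 69.5, 80.0, 91.5, 109.1.
The total first reaches 45 DD on day 5.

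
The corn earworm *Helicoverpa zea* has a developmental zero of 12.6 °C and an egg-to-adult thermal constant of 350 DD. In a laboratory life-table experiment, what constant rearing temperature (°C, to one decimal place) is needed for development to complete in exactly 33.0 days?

23.2 °C

Required daily accumulation = 350 / 33.0 = 10.606 DD/day.
T = T_base + 10.606 = 12.6 + 10.606 = 23.206 ≈ 23.2 °C.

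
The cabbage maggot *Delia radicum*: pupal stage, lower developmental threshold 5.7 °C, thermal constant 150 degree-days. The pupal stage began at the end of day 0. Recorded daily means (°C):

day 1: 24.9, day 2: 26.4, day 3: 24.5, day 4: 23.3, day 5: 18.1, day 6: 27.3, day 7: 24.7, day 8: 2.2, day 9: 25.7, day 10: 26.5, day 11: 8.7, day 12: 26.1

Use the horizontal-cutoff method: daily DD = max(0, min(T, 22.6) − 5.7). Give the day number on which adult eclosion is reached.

Daily DD above 5.7 °C (capped at 16.9): 16.9, 16.9, 16.9, 16.9, 12.4, 16.9, 16.9, 0.0, 16.9, 16.9, 3.0, 16.9.
Cumulative: 16.9, 33.8, 50.7, 67.6, 80.0, 96.9, 113.8, 113.8, 130.7, 147.6, 150.6, 167.5.
The total first reaches 150 DD on day 11.

day 11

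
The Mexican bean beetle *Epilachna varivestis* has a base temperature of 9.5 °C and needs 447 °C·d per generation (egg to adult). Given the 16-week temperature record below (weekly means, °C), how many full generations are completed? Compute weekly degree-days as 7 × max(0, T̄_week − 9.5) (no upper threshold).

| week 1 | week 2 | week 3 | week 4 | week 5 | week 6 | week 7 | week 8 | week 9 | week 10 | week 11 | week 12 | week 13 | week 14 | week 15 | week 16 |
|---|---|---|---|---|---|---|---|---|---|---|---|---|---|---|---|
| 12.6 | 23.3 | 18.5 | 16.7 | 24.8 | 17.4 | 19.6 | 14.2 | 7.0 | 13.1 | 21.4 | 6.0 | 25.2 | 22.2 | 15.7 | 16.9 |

Weekly DD (7 × max(0, T̄ − 9.5)): 21.7, 96.6, 63.0, 50.4, 107.1, 55.3, 70.7, 32.9, 0.0, 25.2, 83.3, 0.0, 109.9, 88.9, 43.4, 51.8.
Season total = 900.2 DD.
Complete generations = ⌊900.2 / 447⌋ = 2.

2 generations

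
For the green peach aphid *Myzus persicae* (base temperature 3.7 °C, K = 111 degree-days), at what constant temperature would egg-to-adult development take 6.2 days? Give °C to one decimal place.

21.6 °C

Required daily accumulation = 111 / 6.2 = 17.903 DD/day.
T = T_base + 17.903 = 3.7 + 17.903 = 21.603 ≈ 21.6 °C.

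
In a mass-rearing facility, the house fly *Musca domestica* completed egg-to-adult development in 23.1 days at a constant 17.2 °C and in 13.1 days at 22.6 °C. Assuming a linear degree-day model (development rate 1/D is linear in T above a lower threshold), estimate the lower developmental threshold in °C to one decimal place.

Equal thermal constants: D₁(T₁ − T_b) = D₂(T₂ − T_b).
23.1·(17.2 − T_b) = 13.1·(22.6 − T_b)
T_b = (23.1·17.2 − 13.1·22.6) / (23.1 − 13.1) = 101.26 / 10.0 = 10.126 °C ≈ 10.1 °C.

10.1 °C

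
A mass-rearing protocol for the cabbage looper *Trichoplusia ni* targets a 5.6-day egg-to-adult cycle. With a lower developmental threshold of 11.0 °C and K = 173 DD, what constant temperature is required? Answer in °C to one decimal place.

41.9 °C

Required daily accumulation = 173 / 5.6 = 30.893 DD/day.
T = T_base + 30.893 = 11.0 + 30.893 = 41.893 ≈ 41.9 °C.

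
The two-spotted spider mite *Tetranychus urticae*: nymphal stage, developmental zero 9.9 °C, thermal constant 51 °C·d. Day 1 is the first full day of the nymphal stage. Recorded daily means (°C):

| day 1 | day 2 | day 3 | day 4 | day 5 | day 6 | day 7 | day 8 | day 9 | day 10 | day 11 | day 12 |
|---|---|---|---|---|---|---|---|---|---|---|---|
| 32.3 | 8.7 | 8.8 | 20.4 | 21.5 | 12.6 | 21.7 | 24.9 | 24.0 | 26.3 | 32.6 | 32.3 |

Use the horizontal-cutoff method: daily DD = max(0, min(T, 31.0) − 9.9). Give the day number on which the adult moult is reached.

Daily DD above 9.9 °C (capped at 21.1): 21.1, 0.0, 0.0, 10.5, 11.6, 2.7, 11.8, 15.0, 14.1, 16.4, 21.1, 21.1.
Cumulative: 21.1, 21.1, 21.1, 31.6, 43.2, 45.9, 57.7, 72.7, 86.8, 103.2, 124.3, 145.4.
The total first reaches 51 DD on day 7.

day 7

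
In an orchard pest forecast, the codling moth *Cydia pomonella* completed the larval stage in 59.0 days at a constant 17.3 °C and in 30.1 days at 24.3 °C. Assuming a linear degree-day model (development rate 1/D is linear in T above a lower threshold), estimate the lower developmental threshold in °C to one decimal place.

Linear rate model ⇒ the product D·(T − T_b) is constant across temperatures.
59.0·(17.3 − T_b) = 30.1·(24.3 − T_b)
T_b = (59.0·17.3 − 30.1·24.3) / (59.0 − 30.1) = 289.27 / 28.9 = 10.009 °C ≈ 10.0 °C.

10.0 °C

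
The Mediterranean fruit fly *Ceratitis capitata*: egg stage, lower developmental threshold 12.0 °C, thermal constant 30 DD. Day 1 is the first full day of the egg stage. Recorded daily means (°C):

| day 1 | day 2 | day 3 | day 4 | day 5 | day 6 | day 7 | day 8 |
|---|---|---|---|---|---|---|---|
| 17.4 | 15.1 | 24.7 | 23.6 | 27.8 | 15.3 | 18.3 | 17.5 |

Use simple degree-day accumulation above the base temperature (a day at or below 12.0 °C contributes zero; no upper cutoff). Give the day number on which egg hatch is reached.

day 4

Daily DD above 12.0 °C: 5.4, 3.1, 12.7, 11.6, 15.8, 3.3, 6.3, 5.5.
Cumulative: 5.4, 8.5, 21.2, 32.8, 48.6, 51.9, 58.2, 63.7.
The total first reaches 30 DD on day 4.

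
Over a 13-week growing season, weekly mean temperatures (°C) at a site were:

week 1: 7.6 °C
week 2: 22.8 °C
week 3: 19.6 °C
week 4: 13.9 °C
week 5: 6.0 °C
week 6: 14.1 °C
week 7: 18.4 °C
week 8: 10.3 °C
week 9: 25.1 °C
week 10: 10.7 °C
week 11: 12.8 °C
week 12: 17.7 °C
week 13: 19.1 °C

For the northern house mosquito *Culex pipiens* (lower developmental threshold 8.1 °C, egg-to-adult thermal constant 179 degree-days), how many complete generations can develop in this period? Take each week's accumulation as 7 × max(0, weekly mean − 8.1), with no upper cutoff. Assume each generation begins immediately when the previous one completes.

3 generations

Weekly DD (7 × max(0, T̄ − 8.1)): 0.0, 102.9, 80.5, 40.6, 0.0, 42.0, 72.1, 15.4, 119.0, 18.2, 32.9, 67.2, 77.0.
Season total = 667.8 DD.
Complete generations = ⌊667.8 / 179⌋ = 3.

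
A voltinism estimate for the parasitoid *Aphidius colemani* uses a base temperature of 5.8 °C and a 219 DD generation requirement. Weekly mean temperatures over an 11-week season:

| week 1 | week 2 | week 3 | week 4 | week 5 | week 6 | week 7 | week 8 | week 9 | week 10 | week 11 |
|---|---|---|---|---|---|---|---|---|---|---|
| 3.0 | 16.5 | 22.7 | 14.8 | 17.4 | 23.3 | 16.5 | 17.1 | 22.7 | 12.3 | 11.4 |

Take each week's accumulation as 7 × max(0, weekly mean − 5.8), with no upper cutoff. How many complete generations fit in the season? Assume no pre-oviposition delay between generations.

3 generations

Weekly DD (7 × max(0, T̄ − 5.8)): 0.0, 74.9, 118.3, 63.0, 81.2, 122.5, 74.9, 79.1, 118.3, 45.5, 39.2.
Season total = 816.9 DD.
Complete generations = ⌊816.9 / 219⌋ = 3.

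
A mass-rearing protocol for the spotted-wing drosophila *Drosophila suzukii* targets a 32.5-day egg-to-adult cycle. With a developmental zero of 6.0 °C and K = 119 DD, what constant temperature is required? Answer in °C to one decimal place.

Required daily accumulation = 119 / 32.5 = 3.662 DD/day.
T = T_base + 3.662 = 6.0 + 3.662 = 9.662 ≈ 9.7 °C.

9.7 °C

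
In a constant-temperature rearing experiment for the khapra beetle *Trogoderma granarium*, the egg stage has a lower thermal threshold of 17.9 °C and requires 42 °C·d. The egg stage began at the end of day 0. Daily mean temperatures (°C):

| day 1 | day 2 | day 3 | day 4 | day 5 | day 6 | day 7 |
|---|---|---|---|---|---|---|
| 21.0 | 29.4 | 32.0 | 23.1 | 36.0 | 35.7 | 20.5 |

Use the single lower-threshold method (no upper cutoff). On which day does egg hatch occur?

Daily DD above 17.9 °C: 3.1, 11.5, 14.1, 5.2, 18.1, 17.8, 2.6.
Cumulative: 3.1, 14.6, 28.7, 33.9, 52.0, 69.8, 72.4.
The total first reaches 42 DD on day 5.

day 5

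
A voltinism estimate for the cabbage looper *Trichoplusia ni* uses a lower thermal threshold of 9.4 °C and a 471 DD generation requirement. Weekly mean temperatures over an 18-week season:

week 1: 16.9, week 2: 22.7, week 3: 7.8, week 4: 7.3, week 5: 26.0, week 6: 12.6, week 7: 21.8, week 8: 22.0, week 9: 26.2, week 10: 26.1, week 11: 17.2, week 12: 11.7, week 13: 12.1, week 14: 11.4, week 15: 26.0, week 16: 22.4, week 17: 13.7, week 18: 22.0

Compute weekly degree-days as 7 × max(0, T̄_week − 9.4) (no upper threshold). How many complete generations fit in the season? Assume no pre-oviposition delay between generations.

2 generations

Weekly DD (7 × max(0, T̄ − 9.4)): 52.5, 93.1, 0.0, 0.0, 116.2, 22.4, 86.8, 88.2, 117.6, 116.9, 54.6, 16.1, 18.9, 14.0, 116.2, 91.0, 30.1, 88.2.
Season total = 1122.8 DD.
Complete generations = ⌊1122.8 / 471⌋ = 2.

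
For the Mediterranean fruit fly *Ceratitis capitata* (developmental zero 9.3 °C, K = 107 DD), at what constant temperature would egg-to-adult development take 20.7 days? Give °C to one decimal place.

14.5 °C

Required daily accumulation = 107 / 20.7 = 5.169 DD/day.
T = T_base + 5.169 = 9.3 + 5.169 = 14.469 ≈ 14.5 °C.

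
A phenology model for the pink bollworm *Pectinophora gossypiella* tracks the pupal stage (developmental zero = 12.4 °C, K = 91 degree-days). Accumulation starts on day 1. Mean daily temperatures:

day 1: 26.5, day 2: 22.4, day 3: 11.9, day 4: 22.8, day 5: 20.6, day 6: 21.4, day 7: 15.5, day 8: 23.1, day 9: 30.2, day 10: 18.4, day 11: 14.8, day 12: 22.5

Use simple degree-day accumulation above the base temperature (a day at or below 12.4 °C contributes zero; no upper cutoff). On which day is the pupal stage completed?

Daily DD above 12.4 °C: 14.1, 10.0, 0.0, 10.4, 8.2, 9.0, 3.1, 10.7, 17.8, 6.0, 2.4, 10.1.
Cumulative: 14.1, 24.1, 24.1, 34.5, 42.7, 51.7, 54.8, 65.5, 83.3, 89.3, 91.7, 101.8.
The total first reaches 91 DD on day 11.

day 11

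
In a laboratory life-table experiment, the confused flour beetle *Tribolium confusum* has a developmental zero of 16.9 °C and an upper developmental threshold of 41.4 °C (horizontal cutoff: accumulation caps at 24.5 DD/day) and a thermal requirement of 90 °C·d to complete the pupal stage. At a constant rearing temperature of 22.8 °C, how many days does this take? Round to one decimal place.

Daily accumulation = 22.8 − 16.9 = 5.9 DD/day.
Duration = 90 / 5.9 = 15.254 ≈ 15.3 days.

15.3 days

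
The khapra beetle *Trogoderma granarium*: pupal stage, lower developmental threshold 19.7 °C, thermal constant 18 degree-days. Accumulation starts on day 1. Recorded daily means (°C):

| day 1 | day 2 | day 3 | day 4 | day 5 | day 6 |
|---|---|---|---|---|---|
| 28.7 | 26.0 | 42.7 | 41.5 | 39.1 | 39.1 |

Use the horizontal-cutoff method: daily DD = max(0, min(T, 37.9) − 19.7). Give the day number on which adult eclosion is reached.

Daily DD above 19.7 °C (capped at 18.2): 9.0, 6.3, 18.2, 18.2, 18.2, 18.2.
Cumulative: 9.0, 15.3, 33.5, 51.7, 69.9, 88.1.
The total first reaches 18 DD on day 3.

day 3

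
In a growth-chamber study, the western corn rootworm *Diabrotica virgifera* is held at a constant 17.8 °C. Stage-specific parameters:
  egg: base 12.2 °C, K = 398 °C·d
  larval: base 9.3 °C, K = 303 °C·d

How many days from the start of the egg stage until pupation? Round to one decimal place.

egg: 398 / (17.8 − 12.2) = 398 / 5.6 = 71.071 d.
larval: 303 / (17.8 − 9.3) = 303 / 8.5 = 35.647 d.
Sum = 106.718 ≈ 106.7 days.

106.7 days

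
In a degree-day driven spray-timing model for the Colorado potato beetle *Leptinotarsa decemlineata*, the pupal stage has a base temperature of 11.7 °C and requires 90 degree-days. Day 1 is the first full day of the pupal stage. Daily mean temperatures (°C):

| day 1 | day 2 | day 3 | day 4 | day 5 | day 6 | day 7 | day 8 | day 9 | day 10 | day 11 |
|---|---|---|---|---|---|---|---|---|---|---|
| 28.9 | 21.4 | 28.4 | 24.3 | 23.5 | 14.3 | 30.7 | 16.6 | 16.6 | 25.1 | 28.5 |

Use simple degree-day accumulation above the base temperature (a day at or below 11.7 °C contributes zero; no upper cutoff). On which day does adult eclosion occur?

Daily DD above 11.7 °C: 17.2, 9.7, 16.7, 12.6, 11.8, 2.6, 19.0, 4.9, 4.9, 13.4, 16.8.
Cumulative: 17.2, 26.9, 43.6, 56.2, 68.0, 70.6, 89.6, 94.5, 99.4, 112.8, 129.6.
The total first reaches 90 DD on day 8.

day 8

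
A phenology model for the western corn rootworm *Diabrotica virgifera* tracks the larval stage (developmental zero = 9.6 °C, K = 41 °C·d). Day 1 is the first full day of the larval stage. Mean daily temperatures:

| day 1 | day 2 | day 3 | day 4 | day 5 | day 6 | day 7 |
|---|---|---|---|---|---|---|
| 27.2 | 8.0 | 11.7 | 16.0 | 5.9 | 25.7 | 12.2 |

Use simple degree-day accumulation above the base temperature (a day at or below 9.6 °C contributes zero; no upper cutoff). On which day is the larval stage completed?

day 6

Daily DD above 9.6 °C: 17.6, 0.0, 2.1, 6.4, 0.0, 16.1, 2.6.
Cumulative: 17.6, 17.6, 19.7, 26.1, 26.1, 42.2, 44.8.
The total first reaches 41 DD on day 6.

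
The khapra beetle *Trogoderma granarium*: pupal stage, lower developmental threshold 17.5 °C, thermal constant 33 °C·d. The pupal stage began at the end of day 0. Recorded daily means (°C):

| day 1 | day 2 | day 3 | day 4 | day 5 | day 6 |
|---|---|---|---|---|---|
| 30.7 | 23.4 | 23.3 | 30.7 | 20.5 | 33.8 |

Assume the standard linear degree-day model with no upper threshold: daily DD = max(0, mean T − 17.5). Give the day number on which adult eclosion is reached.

Daily DD above 17.5 °C: 13.2, 5.9, 5.8, 13.2, 3.0, 16.3.
Cumulative: 13.2, 19.1, 24.9, 38.1, 41.1, 57.4.
The total first reaches 33 DD on day 4.

day 4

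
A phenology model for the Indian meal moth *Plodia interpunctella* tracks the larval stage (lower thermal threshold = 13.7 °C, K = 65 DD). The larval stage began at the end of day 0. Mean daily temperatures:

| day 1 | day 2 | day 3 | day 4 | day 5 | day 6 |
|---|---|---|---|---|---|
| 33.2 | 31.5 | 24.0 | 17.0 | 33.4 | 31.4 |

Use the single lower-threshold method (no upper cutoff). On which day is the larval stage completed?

Daily DD above 13.7 °C: 19.5, 17.8, 10.3, 3.3, 19.7, 17.7.
Cumulative: 19.5, 37.3, 47.6, 50.9, 70.6, 88.3.
The total first reaches 65 DD on day 5.

day 5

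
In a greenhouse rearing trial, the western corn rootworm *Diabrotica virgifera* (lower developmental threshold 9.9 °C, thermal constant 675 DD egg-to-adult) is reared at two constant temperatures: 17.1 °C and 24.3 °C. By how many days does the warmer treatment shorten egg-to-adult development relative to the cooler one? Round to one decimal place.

At 17.1 °C: 675 / (17.1 − 9.9) = 675 / 7.2 = 93.750 d.
At 24.3 °C: 675 / (24.3 − 9.9) = 675 / 14.4 = 46.875 d.
Difference = |93.750 − 46.875| = 46.875 ≈ 46.9 days.

46.9 days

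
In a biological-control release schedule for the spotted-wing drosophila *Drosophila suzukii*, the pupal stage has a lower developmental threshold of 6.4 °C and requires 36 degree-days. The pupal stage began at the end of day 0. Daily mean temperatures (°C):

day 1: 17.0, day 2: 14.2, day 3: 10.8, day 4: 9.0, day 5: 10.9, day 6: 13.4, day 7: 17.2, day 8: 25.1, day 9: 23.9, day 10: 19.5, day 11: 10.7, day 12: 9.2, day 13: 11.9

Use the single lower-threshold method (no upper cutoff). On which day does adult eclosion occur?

day 6

Daily DD above 6.4 °C: 10.6, 7.8, 4.4, 2.6, 4.5, 7.0, 10.8, 18.7, 17.5, 13.1, 4.3, 2.8, 5.5.
Cumulative: 10.6, 18.4, 22.8, 25.4, 29.9, 36.9, 47.7, 66.4, 83.9, 97.0, 101.3, 104.1, 109.6.
The total first reaches 36 DD on day 6.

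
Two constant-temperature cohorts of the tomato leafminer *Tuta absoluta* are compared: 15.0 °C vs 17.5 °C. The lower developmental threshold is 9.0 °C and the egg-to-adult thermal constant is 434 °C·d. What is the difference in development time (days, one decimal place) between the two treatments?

At 15.0 °C: 434 / (15.0 − 9.0) = 434 / 6.0 = 72.333 d.
At 17.5 °C: 434 / (17.5 − 9.0) = 434 / 8.5 = 51.059 d.
Difference = |72.333 − 51.059| = 21.275 ≈ 21.3 days.

21.3 days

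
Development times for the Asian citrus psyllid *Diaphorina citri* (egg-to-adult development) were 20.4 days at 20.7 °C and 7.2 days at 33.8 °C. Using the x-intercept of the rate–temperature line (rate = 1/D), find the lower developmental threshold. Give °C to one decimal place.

Equal thermal constants: D₁(T₁ − T_b) = D₂(T₂ − T_b).
20.4·(20.7 − T_b) = 7.2·(33.8 − T_b)
T_b = (20.4·20.7 − 7.2·33.8) / (20.4 − 7.2) = 178.92 / 13.2 = 13.555 °C ≈ 13.6 °C.

13.6 °C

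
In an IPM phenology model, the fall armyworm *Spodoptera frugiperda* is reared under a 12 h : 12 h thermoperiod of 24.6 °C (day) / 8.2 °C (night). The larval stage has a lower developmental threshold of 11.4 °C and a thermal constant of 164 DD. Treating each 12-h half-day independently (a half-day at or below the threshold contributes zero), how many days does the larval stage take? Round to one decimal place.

Day half: max(0, 24.6 − 11.4) × 0.5 = 13.2 × 0.5 = 6.60 DD.
Night half: max(0, 8.2 − 11.4) × 0.5 = 0.0 × 0.5 = 0.00 DD.
Per 24 h: 6.60 DD/day.
Duration = 164 / 6.60 = 24.848 ≈ 24.8 days.

24.8 days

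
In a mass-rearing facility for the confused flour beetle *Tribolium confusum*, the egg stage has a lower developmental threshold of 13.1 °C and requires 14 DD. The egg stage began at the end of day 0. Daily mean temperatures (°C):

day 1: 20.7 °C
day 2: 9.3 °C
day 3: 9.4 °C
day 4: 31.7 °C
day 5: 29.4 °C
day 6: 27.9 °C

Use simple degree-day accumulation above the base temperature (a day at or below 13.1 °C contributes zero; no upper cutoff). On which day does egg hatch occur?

Daily DD above 13.1 °C: 7.6, 0.0, 0.0, 18.6, 16.3, 14.8.
Cumulative: 7.6, 7.6, 7.6, 26.2, 42.5, 57.3.
The total first reaches 14 DD on day 4.

day 4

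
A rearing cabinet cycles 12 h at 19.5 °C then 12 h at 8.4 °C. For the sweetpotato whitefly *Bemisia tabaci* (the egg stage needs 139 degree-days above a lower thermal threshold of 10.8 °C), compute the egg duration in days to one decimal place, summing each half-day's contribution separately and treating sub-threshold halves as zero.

Day half: max(0, 19.5 − 10.8) × 0.5 = 8.7 × 0.5 = 4.35 DD.
Night half: max(0, 8.4 − 10.8) × 0.5 = 0.0 × 0.5 = 0.00 DD.
Per 24 h: 4.35 DD/day.
Duration = 139 / 4.35 = 31.954 ≈ 32.0 days.

32.0 days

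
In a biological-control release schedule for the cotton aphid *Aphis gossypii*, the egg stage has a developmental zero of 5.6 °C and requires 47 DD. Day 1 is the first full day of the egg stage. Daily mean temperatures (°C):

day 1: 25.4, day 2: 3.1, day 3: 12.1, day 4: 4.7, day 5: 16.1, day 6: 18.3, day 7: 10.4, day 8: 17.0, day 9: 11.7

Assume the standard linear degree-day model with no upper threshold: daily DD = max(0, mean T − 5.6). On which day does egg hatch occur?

Daily DD above 5.6 °C: 19.8, 0.0, 6.5, 0.0, 10.5, 12.7, 4.8, 11.4, 6.1.
Cumulative: 19.8, 19.8, 26.3, 26.3, 36.8, 49.5, 54.3, 65.7, 71.8.
The total first reaches 47 DD on day 6.

day 6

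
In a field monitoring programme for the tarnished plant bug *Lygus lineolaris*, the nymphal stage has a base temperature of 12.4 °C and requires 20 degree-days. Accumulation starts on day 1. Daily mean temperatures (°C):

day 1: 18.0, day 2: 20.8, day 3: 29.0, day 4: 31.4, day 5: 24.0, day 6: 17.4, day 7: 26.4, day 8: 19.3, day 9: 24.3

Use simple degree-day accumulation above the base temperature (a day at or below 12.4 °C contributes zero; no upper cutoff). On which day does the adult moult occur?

day 3

Daily DD above 12.4 °C: 5.6, 8.4, 16.6, 19.0, 11.6, 5.0, 14.0, 6.9, 11.9.
Cumulative: 5.6, 14.0, 30.6, 49.6, 61.2, 66.2, 80.2, 87.1, 99.0.
The total first reaches 20 DD on day 3.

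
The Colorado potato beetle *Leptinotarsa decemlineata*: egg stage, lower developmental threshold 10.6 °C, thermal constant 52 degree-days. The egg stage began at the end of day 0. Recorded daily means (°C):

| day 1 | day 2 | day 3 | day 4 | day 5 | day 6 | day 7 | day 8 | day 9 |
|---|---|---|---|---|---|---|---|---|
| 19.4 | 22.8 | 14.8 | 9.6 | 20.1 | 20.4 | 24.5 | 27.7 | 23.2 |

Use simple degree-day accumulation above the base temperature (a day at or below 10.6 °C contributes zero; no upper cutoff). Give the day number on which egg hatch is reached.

day 7

Daily DD above 10.6 °C: 8.8, 12.2, 4.2, 0.0, 9.5, 9.8, 13.9, 17.1, 12.6.
Cumulative: 8.8, 21.0, 25.2, 25.2, 34.7, 44.5, 58.4, 75.5, 88.1.
The total first reaches 52 DD on day 7.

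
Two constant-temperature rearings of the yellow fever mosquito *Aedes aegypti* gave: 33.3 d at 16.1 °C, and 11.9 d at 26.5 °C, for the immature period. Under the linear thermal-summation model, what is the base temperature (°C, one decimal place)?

10.3 °C

Equal thermal constants: D₁(T₁ − T_b) = D₂(T₂ − T_b).
33.3·(16.1 − T_b) = 11.9·(26.5 − T_b)
T_b = (33.3·16.1 − 11.9·26.5) / (33.3 − 11.9) = 220.78 / 21.4 = 10.317 °C ≈ 10.3 °C.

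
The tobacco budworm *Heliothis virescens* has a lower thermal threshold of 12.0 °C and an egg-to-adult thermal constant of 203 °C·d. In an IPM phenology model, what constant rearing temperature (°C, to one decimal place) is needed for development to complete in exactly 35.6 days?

Required daily accumulation = 203 / 35.6 = 5.702 DD/day.
T = T_base + 5.702 = 12.0 + 5.702 = 17.702 ≈ 17.7 °C.

17.7 °C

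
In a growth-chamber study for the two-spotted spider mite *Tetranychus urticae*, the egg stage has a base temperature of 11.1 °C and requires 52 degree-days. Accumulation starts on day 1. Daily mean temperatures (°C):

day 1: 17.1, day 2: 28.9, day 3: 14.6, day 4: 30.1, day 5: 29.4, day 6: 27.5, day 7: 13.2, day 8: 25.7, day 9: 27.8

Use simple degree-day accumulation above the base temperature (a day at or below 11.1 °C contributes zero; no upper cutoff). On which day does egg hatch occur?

Daily DD above 11.1 °C: 6.0, 17.8, 3.5, 19.0, 18.3, 16.4, 2.1, 14.6, 16.7.
Cumulative: 6.0, 23.8, 27.3, 46.3, 64.6, 81.0, 83.1, 97.7, 114.4.
The total first reaches 52 DD on day 5.

day 5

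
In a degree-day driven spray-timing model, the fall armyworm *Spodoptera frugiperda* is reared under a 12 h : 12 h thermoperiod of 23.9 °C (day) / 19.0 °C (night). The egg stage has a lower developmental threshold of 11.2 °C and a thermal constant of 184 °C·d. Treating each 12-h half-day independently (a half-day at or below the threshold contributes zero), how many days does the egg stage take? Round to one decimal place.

Day half: max(0, 23.9 − 11.2) × 0.5 = 12.7 × 0.5 = 6.35 DD.
Night half: max(0, 19.0 − 11.2) × 0.5 = 7.8 × 0.5 = 3.90 DD.
Per 24 h: 10.25 DD/day.
Duration = 184 / 10.25 = 17.951 ≈ 18.0 days.

18.0 days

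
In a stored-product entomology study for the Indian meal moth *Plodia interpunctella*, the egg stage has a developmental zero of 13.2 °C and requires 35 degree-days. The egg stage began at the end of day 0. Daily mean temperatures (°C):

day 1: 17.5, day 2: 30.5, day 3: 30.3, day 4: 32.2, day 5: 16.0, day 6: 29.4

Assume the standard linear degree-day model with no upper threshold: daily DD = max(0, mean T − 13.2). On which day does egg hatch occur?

Daily DD above 13.2 °C: 4.3, 17.3, 17.1, 19.0, 2.8, 16.2.
Cumulative: 4.3, 21.6, 38.7, 57.7, 60.5, 76.7.
The total first reaches 35 DD on day 3.

day 3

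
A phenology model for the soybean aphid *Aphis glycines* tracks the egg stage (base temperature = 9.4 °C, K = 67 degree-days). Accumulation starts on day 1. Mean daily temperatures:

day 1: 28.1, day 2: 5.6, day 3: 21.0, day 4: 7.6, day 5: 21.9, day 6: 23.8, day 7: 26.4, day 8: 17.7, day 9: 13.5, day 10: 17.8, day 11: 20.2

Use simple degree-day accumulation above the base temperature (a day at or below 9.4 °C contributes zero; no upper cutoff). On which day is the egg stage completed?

day 7

Daily DD above 9.4 °C: 18.7, 0.0, 11.6, 0.0, 12.5, 14.4, 17.0, 8.3, 4.1, 8.4, 10.8.
Cumulative: 18.7, 18.7, 30.3, 30.3, 42.8, 57.2, 74.2, 82.5, 86.6, 95.0, 105.8.
The total first reaches 67 DD on day 7.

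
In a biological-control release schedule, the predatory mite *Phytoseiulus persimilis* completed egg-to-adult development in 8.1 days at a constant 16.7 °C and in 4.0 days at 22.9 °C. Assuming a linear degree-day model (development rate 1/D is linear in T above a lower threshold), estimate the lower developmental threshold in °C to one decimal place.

Linear rate model ⇒ the product D·(T − T_b) is constant across temperatures.
8.1·(16.7 − T_b) = 4.0·(22.9 − T_b)
T_b = (8.1·16.7 − 4.0·22.9) / (8.1 − 4.0) = 43.67 / 4.1 = 10.651 °C ≈ 10.7 °C.

10.7 °C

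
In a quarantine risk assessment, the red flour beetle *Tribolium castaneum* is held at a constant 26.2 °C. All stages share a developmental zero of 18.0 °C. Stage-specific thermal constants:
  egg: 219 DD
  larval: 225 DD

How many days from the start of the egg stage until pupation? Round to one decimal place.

Daily accumulation at 26.2 °C = 26.2 − 18.0 = 8.2 DD/day.
Total K = 219 + 225 = 444 DD.
Total duration = 444 / 8.2 = 54.146 ≈ 54.1 days.

54.1 days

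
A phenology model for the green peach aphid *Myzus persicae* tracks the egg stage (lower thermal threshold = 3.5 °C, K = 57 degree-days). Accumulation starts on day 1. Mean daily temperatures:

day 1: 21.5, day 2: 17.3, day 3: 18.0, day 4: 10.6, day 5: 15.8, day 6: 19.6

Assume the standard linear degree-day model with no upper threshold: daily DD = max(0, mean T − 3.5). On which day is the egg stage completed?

Daily DD above 3.5 °C: 18.0, 13.8, 14.5, 7.1, 12.3, 16.1.
Cumulative: 18.0, 31.8, 46.3, 53.4, 65.7, 81.8.
The total first reaches 57 DD on day 5.

day 5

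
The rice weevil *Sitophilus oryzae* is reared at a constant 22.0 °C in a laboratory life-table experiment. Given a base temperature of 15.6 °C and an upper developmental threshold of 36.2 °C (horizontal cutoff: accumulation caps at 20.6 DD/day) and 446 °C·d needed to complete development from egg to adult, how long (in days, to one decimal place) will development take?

69.7 days

Daily accumulation = 22.0 − 15.6 = 6.4 DD/day.
Duration = 446 / 6.4 = 69.688 ≈ 69.7 days.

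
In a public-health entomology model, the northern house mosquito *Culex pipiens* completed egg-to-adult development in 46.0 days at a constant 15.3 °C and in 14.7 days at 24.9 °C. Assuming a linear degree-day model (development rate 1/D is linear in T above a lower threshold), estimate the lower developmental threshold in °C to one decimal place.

10.8 °C

Under the model K = D·(T − T_b), so D₁·(T₁ − T_b) = D₂·(T₂ − T_b).
46.0·(15.3 − T_b) = 14.7·(24.9 − T_b)
T_b = (46.0·15.3 − 14.7·24.9) / (46.0 − 14.7) = 337.77 / 31.3 = 10.791 °C ≈ 10.8 °C.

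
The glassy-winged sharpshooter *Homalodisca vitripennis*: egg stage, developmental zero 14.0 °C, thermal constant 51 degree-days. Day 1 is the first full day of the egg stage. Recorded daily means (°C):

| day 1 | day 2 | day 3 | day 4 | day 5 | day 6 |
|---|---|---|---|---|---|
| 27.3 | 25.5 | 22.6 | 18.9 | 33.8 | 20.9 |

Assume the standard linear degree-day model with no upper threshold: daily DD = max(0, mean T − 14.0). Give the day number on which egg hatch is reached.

Daily DD above 14.0 °C: 13.3, 11.5, 8.6, 4.9, 19.8, 6.9.
Cumulative: 13.3, 24.8, 33.4, 38.3, 58.1, 65.0.
The total first reaches 51 DD on day 5.

day 5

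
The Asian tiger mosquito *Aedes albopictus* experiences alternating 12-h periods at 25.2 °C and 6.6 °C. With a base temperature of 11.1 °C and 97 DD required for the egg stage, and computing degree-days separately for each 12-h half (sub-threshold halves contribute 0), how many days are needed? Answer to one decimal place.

13.8 days

Day half: max(0, 25.2 − 11.1) × 0.5 = 14.1 × 0.5 = 7.05 DD.
Night half: max(0, 6.6 − 11.1) × 0.5 = 0.0 × 0.5 = 0.00 DD.
Per 24 h: 7.05 DD/day.
Duration = 97 / 7.05 = 13.759 ≈ 13.8 days.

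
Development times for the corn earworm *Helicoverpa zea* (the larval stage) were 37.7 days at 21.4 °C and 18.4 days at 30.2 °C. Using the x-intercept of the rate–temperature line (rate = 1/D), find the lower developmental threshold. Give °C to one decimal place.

13.0 °C

Equal thermal constants: D₁(T₁ − T_b) = D₂(T₂ − T_b).
37.7·(21.4 − T_b) = 18.4·(30.2 − T_b)
T_b = (37.7·21.4 − 18.4·30.2) / (37.7 − 18.4) = 251.10 / 19.3 = 13.010 °C ≈ 13.0 °C.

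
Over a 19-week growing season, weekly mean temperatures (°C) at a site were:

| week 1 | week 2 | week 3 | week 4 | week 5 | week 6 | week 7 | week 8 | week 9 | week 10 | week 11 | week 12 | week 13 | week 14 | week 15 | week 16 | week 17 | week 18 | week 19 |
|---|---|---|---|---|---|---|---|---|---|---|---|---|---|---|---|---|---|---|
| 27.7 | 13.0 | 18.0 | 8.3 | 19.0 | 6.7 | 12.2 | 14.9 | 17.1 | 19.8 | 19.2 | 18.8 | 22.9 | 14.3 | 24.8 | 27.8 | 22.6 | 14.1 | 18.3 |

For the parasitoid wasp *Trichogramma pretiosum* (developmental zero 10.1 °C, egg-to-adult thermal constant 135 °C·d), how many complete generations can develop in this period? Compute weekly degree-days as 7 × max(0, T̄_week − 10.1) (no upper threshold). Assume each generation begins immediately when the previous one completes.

7 generations

Weekly DD (7 × max(0, T̄ − 10.1)): 123.2, 20.3, 55.3, 0.0, 62.3, 0.0, 14.7, 33.6, 49.0, 67.9, 63.7, 60.9, 89.6, 29.4, 102.9, 123.9, 87.5, 28.0, 57.4.
Season total = 1069.6 DD.
Complete generations = ⌊1069.6 / 135⌋ = 7.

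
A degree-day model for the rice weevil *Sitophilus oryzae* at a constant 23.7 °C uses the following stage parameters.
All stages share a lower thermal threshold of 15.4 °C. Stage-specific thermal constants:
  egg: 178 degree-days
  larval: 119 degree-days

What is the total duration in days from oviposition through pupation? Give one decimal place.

Daily accumulation at 23.7 °C = 23.7 − 15.4 = 8.3 DD/day.
Total K = 178 + 119 = 297 DD.
Total duration = 297 / 8.3 = 35.783 ≈ 35.8 days.

35.8 days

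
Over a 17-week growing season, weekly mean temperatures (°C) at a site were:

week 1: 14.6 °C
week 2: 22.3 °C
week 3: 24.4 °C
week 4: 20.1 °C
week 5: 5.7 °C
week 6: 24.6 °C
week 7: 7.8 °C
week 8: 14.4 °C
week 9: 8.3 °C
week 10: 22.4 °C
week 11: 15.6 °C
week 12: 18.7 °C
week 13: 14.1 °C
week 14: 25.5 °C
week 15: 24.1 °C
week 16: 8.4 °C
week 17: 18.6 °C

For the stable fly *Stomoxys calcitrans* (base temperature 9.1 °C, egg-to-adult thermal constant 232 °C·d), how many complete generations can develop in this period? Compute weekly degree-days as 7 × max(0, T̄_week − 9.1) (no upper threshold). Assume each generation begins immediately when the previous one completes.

Weekly DD (7 × max(0, T̄ − 9.1)): 38.5, 92.4, 107.1, 77.0, 0.0, 108.5, 0.0, 37.1, 0.0, 93.1, 45.5, 67.2, 35.0, 114.8, 105.0, 0.0, 66.5.
Season total = 987.7 DD.
Complete generations = ⌊987.7 / 232⌋ = 4.

4 generations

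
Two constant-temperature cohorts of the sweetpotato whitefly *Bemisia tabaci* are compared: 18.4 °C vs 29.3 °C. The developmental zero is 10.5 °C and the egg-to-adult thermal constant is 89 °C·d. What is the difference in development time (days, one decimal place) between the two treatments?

At 18.4 °C: 89 / (18.4 − 10.5) = 89 / 7.9 = 11.266 d.
At 29.3 °C: 89 / (29.3 − 10.5) = 89 / 18.8 = 4.734 d.
Difference = |11.266 − 4.734| = 6.532 ≈ 6.5 days.

6.5 days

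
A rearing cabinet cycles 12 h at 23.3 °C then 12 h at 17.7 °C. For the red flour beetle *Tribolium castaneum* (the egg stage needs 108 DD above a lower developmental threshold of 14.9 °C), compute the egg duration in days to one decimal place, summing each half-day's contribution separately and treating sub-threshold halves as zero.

19.3 days

Day half: max(0, 23.3 − 14.9) × 0.5 = 8.4 × 0.5 = 4.20 DD.
Night half: max(0, 17.7 − 14.9) × 0.5 = 2.8 × 0.5 = 1.40 DD.
Per 24 h: 5.60 DD/day.
Duration = 108 / 5.60 = 19.286 ≈ 19.3 days.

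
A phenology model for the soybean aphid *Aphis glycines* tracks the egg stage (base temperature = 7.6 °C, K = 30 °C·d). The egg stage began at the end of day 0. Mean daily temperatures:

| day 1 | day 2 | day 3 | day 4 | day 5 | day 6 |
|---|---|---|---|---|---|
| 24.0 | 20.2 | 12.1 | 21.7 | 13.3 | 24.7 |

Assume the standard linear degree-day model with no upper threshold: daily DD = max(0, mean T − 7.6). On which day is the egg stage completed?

Daily DD above 7.6 °C: 16.4, 12.6, 4.5, 14.1, 5.7, 17.1.
Cumulative: 16.4, 29.0, 33.5, 47.6, 53.3, 70.4.
The total first reaches 30 DD on day 3.

day 3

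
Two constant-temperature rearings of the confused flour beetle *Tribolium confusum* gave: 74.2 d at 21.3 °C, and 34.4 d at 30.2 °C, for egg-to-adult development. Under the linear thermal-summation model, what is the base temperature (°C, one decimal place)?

Equal thermal constants: D₁(T₁ − T_b) = D₂(T₂ − T_b).
74.2·(21.3 − T_b) = 34.4·(30.2 − T_b)
T_b = (74.2·21.3 − 34.4·30.2) / (74.2 − 34.4) = 541.58 / 39.8 = 13.608 °C ≈ 13.6 °C.

13.6 °C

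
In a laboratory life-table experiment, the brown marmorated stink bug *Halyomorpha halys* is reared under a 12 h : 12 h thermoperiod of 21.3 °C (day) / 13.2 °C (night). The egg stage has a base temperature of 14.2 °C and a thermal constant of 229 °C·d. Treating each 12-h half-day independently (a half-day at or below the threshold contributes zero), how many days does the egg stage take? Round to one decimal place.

64.5 days

Day half: max(0, 21.3 − 14.2) × 0.5 = 7.1 × 0.5 = 3.55 DD.
Night half: max(0, 13.2 − 14.2) × 0.5 = 0.0 × 0.5 = 0.00 DD.
Per 24 h: 3.55 DD/day.
Duration = 229 / 3.55 = 64.507 ≈ 64.5 days.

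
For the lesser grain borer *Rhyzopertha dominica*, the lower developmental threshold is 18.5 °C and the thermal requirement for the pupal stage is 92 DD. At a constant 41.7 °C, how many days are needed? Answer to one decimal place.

Daily accumulation = 41.7 − 18.5 = 23.2 DD/day.
Duration = 92 / 23.2 = 3.966 ≈ 4.0 days.

4.0 days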